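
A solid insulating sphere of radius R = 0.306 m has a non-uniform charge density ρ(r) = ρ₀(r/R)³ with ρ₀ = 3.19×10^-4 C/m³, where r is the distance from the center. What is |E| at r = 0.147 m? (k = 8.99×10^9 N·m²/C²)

Use a concentric Gaussian sphere at r = 0.147 m (r < R).
Q_enc = ∫₀^r ρ(r')·4πr'² dr' = (4πρ₀/R³) ∫₀^r r'^5 dr' = 4πρ₀ r^6/(6·R³) = 2.353×10^-7 C.
Gauss's law: E·4πr² = Q_enc/ε₀.
E = k|Q_enc|/r² = (8.99×10^9)(2.353×10^-7)/(0.147)² = 9.79e4 N/C.

E ≈ 9.79×10^4 V/m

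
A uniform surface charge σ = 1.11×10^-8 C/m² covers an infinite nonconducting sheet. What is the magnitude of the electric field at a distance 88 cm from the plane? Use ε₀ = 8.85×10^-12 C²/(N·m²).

By planar symmetry E is perpendicular to the sheet and uniform; use a Gaussian pillbox with flat faces of area A on each side of the sheet.
Flux Φ = 2EA and Q_enc = σA, so 2EA = σA/ε₀ ⇒ E = |σ|/(2ε₀), independent of distance.
E = |σ|/(2ε₀) = (1.11×10^-8)/(2·8.85×10^-12) = 627 N/C.

|E| ≈ 627 N/C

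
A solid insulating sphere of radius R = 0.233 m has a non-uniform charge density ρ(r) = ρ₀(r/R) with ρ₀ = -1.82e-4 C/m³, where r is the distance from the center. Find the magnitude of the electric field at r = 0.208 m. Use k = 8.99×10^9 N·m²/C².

9.54×10^5 N/C

By spherical symmetry E is radial; choose a Gaussian sphere of radius r = 0.208 m (r < R).
Q_enc = ∫₀^r ρ(r')·4πr'² dr' = (4πρ₀/R) ∫₀^r r'^3 dr' = 4πρ₀ r^4/(4·R) = -4.593×10^-6 C.
Gauss's law: E·4πr² = Q_enc/ε₀.
E = k|Q_enc|/r² = (8.99×10^9)(4.593×10^-6)/(0.208)² = 9.54e5 N/C.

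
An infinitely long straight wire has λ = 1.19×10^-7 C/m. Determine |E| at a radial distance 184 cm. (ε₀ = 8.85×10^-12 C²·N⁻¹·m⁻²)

1.16×10^3 V/m

Choose a coaxial cylinder of radius r = 184 cm (arbitrary length L) as the Gaussian surface.
Q_enc = λL, so λ_enc = 1.19×10^-7 C/m.
By Gauss's law (flux through the curved wall only), E·2πrL = λ_enc L/ε₀.
E = |λ_enc|/(2πε₀r) = (1.19e-7)/(2π·8.85×10^-12·1.84) = 1.16×10^3 N/C.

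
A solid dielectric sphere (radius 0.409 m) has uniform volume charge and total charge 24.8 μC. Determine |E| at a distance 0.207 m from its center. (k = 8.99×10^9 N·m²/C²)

Take a concentric spherical Gaussian surface of radius r = 0.207 m (r < R).
Only the charge within r is enclosed: Q_enc = Q·(r/R)³ = (24.8 μC)·(0.207 m/0.409 m)³ = 3.215×10^-6 C.
Since E is radial and uniform over the Gaussian sphere, Φ = E·4πr² = Q_enc/ε₀.
E = k|Q_enc|/r² = (8.99×10^9)(3.215×10^-6)/(0.207)² = 6.75×10^5 N/C.

|E| ≈ 6.75e5 N/C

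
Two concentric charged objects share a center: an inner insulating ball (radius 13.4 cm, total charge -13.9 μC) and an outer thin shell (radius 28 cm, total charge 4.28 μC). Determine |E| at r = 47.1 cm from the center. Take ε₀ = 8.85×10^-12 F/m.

3.90×10^5 N/C

By spherical symmetry E is radial; choose a Gaussian sphere of radius r = 47.1 cm (r > 28 cm, enclosing both).
Q_enc = (-13.9 μC) + (4.28 μC) = -9.62e-6 C.
Applying ∮E·dA = Q_enc/ε₀ with Φ = E(4πr²):
E = |Q_enc|/(4πε₀r²) = (9.62×10^-6)/(4π·8.85×10^-12·(0.471)²) = 3.90×10^5 N/C.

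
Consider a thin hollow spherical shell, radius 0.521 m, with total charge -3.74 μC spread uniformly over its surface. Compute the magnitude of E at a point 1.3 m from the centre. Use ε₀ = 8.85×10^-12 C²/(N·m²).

Symmetry ⇒ E = E(r) r̂. Gaussian sphere of radius r = 1.3 m (r > 0.521 m).
The entire shell is enclosed: Q_enc = -3.74e-6 C.
By Gauss's law, ∮E·dA = E·4πr² = Q_enc/ε₀.
E = |Q_enc|/(4πε₀r²) = (3.74×10^-6)/(4π·8.85×10^-12·(1.3)²) = 1.99e4 N/C.

|E| ≈ 1.99×10^4 N/C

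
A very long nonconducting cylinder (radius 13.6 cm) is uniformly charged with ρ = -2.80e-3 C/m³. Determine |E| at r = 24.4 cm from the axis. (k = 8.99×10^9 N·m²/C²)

|E| = 1.20e7 N/C

Take a coaxial cylindrical Gaussian surface of radius r = 24.4 cm and length L (r > 13.6 cm, full cross-section enclosed).
λ_enc = ρ·πR² = (-2.80e-3)π(0.136)² = -1.627×10^-4 C/m.
Gauss's law: E·2πrL = λ_enc L/ε₀.
E = 2k|λ_enc|/r = 2(8.99×10^9)(1.627e-4)/(0.244) = 1.20×10^7 N/C.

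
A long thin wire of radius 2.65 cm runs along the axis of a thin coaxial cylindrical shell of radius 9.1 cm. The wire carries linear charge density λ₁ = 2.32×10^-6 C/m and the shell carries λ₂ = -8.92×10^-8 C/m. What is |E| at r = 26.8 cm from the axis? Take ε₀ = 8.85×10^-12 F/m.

Coaxial Gaussian cylinder, radius r = 26.8 cm, length L (r > 9.1 cm, enclosing both).
λ_enc = λ₁ + λ₂ = (2.32e-6) + (-8.92×10^-8) = 2.231e-6 C/m.
Since E is radial and uniform over the curved surface, Φ = E·2πrL = Q_enc/ε₀ = λ_enc L/ε₀.
E = |λ_enc|/(2πε₀r) = (2.231e-6)/(2π·8.85×10^-12·0.268) = 1.50×10^5 N/C.

1.50e5 N/C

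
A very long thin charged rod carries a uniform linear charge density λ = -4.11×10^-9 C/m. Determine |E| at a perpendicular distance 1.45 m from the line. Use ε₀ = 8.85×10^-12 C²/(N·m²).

|E| = 51 V/m

Choose a coaxial cylinder of radius r = 1.45 m (arbitrary length L) as the Gaussian surface.
Q_enc = λL, so λ_enc = -4.11e-9 C/m.
Gauss's law: E·2πrL = λ_enc L/ε₀.
E = |λ_enc|/(2πε₀r) = (4.11×10^-9)/(2π·8.85×10^-12·1.45) = 51 N/C.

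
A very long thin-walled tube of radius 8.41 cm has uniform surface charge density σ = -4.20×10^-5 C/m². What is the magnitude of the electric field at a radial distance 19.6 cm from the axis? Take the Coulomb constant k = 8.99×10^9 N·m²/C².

|E| ≈ 2.04×10^6 N/C

Take a coaxial cylindrical Gaussian surface of radius r = 19.6 cm and length L (r > 8.41 cm).
The whole shell is enclosed: λ_enc = σ·2πR = (-4.20e-5)·2π·(0.0841) = -2.219×10^-5 C/m.
Gauss's law: E·2πrL = λ_enc L/ε₀.
E = 2k|λ_enc|/r = 2(8.99×10^9)(2.219×10^-5)/(0.196) = 2.04e6 N/C.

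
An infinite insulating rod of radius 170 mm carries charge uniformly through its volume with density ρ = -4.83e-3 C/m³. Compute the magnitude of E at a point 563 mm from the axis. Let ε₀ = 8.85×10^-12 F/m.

E = 1.40×10^7 N/C

Coaxial Gaussian cylinder, radius r = 563 mm, length L (r > 170 mm, full cross-section enclosed).
λ_enc = ρ·πR² = (-4.83×10^-3)π(0.17)² = -4.385×10^-4 C/m.
Applying ∮E·dA = Q_enc/ε₀ with the end caps contributing no flux:
E = |λ_enc|/(2πε₀r) = (4.385e-4)/(2π·8.85×10^-12·0.563) = 1.40e7 N/C.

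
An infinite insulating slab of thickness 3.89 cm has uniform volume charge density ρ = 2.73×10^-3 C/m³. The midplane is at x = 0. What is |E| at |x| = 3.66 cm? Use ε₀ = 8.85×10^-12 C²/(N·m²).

The point |x| = 3.66 cm lies outside the slab (half-thickness 0.01945 m). A symmetric pillbox spanning the full slab encloses Q_enc = ρ·d·A.
Flux = 2EA ⇒ E = |ρ|d/(2ε₀), independent of distance outside.
E = (2.73×10^-3)(0.0389)/(2·8.85×10^-12) = 6.00×10^6 N/C.

6.00×10^6 V/m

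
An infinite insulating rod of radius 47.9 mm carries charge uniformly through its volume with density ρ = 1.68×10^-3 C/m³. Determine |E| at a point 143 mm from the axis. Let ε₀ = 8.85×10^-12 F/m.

Take a coaxial cylindrical Gaussian surface of radius r = 143 mm and length L (r > 47.9 mm, full cross-section enclosed).
λ_enc = ρ·πR² = (1.68e-3)π(0.0479)² = 1.211×10^-5 C/m.
Gauss's law: E·2πrL = λ_enc L/ε₀.
E = |λ_enc|/(2πε₀r) = (1.211×10^-5)/(2π·8.85×10^-12·0.143) = 1.52×10^6 N/C.

|E| = 1.52×10^6 N/C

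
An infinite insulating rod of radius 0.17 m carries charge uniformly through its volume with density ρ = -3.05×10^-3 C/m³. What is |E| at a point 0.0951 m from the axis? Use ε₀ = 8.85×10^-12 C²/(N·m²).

Take a coaxial cylindrical Gaussian surface of radius r = 0.0951 m and length L (r < R).
Charge inside radius r per length L is ρ·πr²·L, so λ_enc = ρπr² = -8.666×10^-5 C/m.
Gauss's law: E·2πrL = λ_enc L/ε₀.
E = |λ_enc|/(2πε₀r) = (8.666×10^-5)/(2π·8.85×10^-12·0.0951) = 1.64×10^7 N/C.

1.64×10^7 V/m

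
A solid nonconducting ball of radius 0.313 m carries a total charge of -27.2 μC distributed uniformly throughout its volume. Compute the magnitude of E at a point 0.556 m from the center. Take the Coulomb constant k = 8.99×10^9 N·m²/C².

Take a concentric spherical Gaussian surface of radius r = 0.556 m (r > R, so the entire charge is enclosed).
Q_enc = -27.2 μC = -2.72×10^-5 C.
Applying ∮E·dA = Q_enc/ε₀ with Φ = E(4πr²):
E = k|Q_enc|/r² = (8.99×10^9)(2.72e-5)/(0.556)² = 7.91e5 N/C.

|E| = 7.91×10^5 N/C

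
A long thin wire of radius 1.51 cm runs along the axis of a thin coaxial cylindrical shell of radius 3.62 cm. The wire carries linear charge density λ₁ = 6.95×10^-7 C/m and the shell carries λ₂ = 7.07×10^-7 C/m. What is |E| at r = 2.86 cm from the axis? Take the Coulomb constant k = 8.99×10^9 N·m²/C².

Coaxial Gaussian cylinder, radius r = 2.86 cm, length L (between the conductors, 1.51 cm < r < 3.62 cm).
The shell at 3.62 cm lies outside the Gaussian surface, so λ_enc = λ₁ = 6.95e-7 C/m.
Applying ∮E·dA = Q_enc/ε₀ with the end caps contributing no flux:
E = 2k|λ_enc|/r = 2(8.99×10^9)(6.95e-7)/(0.0286) = 4.37×10^5 N/C.

|E| = 4.37×10^5 N/C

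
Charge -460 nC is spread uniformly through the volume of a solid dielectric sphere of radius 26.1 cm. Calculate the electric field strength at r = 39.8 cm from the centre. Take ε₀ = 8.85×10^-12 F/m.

Take a concentric spherical Gaussian surface of radius r = 39.8 cm (r > R, so the entire charge is enclosed).
Q_enc = -460 nC = -4.60×10^-7 C.
Since E is radial and uniform over the Gaussian sphere, Φ = E·4πr² = Q_enc/ε₀.
E = |Q_enc|/(4πε₀r²) = (4.60×10^-7)/(4π·8.85×10^-12·(0.398)²) = 2.61×10^4 N/C.

|E| ≈ 2.61e4 N/C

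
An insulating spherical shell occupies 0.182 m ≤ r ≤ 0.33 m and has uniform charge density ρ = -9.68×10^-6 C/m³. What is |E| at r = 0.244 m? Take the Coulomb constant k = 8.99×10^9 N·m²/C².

|E| = 5.20×10^4 V/m

By spherical symmetry E is radial; choose a Gaussian sphere of radius r = 0.244 m (within the shell material, 0.182 m < r < 0.33 m).
Only the shell between 0.182 m and r is enclosed: Q_enc = ρ·(4π/3)(r³ − a³) = (-9.68e-6)·(4π/3)·((0.244)³ − (0.182)³) = -3.446×10^-7 C.
Applying ∮E·dA = Q_enc/ε₀ with Φ = E(4πr²):
E = k|Q_enc|/r² = (8.99×10^9)(3.446×10^-7)/(0.244)² = 5.20e4 N/C.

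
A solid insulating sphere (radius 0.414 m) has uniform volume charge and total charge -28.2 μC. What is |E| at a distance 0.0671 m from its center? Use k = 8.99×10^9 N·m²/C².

Take a concentric spherical Gaussian surface of radius r = 0.0671 m (r < R).
Only the charge within r is enclosed: Q_enc = Q·(r/R)³ = (-28.2 μC)·(0.0671 m/0.414 m)³ = -1.201×10^-7 C.
Applying ∮E·dA = Q_enc/ε₀ with Φ = E(4πr²):
E = k|Q_enc|/r² = (8.99×10^9)(1.201e-7)/(0.0671)² = 2.40e5 N/C.

2.40×10^5 V/m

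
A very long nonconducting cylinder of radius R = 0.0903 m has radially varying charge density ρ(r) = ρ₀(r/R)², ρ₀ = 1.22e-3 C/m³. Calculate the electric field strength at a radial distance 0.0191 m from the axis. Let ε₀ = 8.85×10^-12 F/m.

By cylindrical symmetry E is radial; use a coaxial Gaussian cylinder of radius 0.0191 m and length L (r < R).
Integrating ρ over the cross-section to radius r: λ_enc = (2πρ₀/R²) ∫₀^r r'^3 dr' = 2πρ₀ r^4/(4·R²) = 3.128e-8 C/m.
Since E is radial and uniform over the curved surface, Φ = E·2πrL = Q_enc/ε₀ = λ_enc L/ε₀.
E = |λ_enc|/(2πε₀r) = (3.128×10^-8)/(2π·8.85×10^-12·0.0191) = 2.94×10^4 N/C.

E ≈ 2.94e4 N/C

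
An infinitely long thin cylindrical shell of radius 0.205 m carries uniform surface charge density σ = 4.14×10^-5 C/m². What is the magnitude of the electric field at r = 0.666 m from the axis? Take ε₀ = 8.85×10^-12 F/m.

By cylindrical symmetry E is radial; use a coaxial Gaussian cylinder of radius 0.666 m and length L (r > 0.205 m).
The whole shell is enclosed: λ_enc = σ·2πR = (4.14×10^-5)·2π·(0.205) = 5.333×10^-5 C/m.
By Gauss's law (flux through the curved wall only), E·2πrL = λ_enc L/ε₀.
E = |λ_enc|/(2πε₀r) = (5.333×10^-5)/(2π·8.85×10^-12·0.666) = 1.44×10^6 N/C.

|E| ≈ 1.44e6 V/m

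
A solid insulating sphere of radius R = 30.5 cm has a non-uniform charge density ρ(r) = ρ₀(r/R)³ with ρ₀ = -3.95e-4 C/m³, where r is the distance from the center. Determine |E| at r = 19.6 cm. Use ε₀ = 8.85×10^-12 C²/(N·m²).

Use a concentric Gaussian sphere at r = 19.6 cm (r < R).
Integrate the density: Q_enc = 4π ∫₀^r ρ₀(r'/R)^3 r'² dr' = 4πρ₀ r^6/(6·R³) = -1.653×10^-6 C.
By Gauss's law, ∮E·dA = E·4πr² = Q_enc/ε₀.
E = |Q_enc|/(4πε₀r²) = (1.653×10^-6)/(4π·8.85×10^-12·(0.196)²) = 3.87e5 N/C.

3.87e5 N/C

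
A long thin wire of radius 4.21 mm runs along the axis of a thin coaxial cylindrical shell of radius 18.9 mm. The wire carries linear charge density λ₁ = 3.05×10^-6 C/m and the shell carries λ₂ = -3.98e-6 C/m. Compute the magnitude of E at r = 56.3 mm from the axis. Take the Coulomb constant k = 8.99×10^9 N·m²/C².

Take a coaxial cylindrical Gaussian surface of radius r = 56.3 mm and length L (r > 18.9 mm, enclosing both).
λ_enc = λ₁ + λ₂ = (3.05×10^-6) + (-3.98e-6) = -9.30×10^-7 C/m.
Gauss's law: E·2πrL = λ_enc L/ε₀.
E = 2k|λ_enc|/r = 2(8.99×10^9)(9.30e-7)/(0.0563) = 2.97×10^5 N/C.

E = 2.97×10^5 V/m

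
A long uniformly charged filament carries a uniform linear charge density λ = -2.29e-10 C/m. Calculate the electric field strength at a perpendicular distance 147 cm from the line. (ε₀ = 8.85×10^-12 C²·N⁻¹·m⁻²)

E = 2.8 V/m

Coaxial Gaussian cylinder, radius r = 147 cm, length L.
Q_enc = λL, so λ_enc = -2.29e-10 C/m.
Gauss's law: E·2πrL = λ_enc L/ε₀.
E = |λ_enc|/(2πε₀r) = (2.29e-10)/(2π·8.85×10^-12·1.47) = 2.8 N/C.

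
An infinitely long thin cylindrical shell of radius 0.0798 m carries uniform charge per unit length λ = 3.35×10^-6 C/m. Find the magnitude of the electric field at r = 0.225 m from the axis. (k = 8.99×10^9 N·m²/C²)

By cylindrical symmetry E is radial; use a coaxial Gaussian cylinder of radius 0.225 m and length L (r > 0.0798 m).
The full line charge is enclosed: λ_enc = 3.35×10^-6 C/m.
Applying ∮E·dA = Q_enc/ε₀ with the end caps contributing no flux:
E = 2k|λ_enc|/r = 2(8.99×10^9)(3.35×10^-6)/(0.225) = 2.68×10^5 N/C.

E ≈ 2.68×10^5 V/m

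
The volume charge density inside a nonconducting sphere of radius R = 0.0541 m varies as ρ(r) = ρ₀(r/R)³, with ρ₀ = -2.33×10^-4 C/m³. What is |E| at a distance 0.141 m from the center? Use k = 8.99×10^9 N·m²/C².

By spherical symmetry E is radial; choose a Gaussian sphere of radius r = 0.141 m (r > R, all charge enclosed).
Q_enc = 4π ∫₀^R ρ₀(r'/R)^3 r'² dr' = 4πρ₀R³/6 = -7.727×10^-8 C.
Gauss's law: E·4πr² = Q_enc/ε₀.
E = k|Q_enc|/r² = (8.99×10^9)(7.727×10^-8)/(0.141)² = 3.49×10^4 N/C.

|E| ≈ 3.49×10^4 N/C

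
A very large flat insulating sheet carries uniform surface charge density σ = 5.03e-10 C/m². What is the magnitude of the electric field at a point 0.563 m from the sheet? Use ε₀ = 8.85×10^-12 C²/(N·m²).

By planar symmetry E is perpendicular to the sheet and uniform; use a Gaussian pillbox with flat faces of area A on each side of the sheet.
Only the two end caps contribute flux: Φ = 2EA. With Q_enc = σA, Gauss's law gives E = |σ|/(2ε₀).
E = |σ|/(2ε₀) = (5.03×10^-10)/(2·8.85×10^-12) = 28.4 N/C.

|E| ≈ 28.4 N/C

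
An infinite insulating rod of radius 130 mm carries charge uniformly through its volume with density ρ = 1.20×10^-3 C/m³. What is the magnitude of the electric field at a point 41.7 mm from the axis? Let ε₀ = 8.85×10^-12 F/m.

Take a coaxial cylindrical Gaussian surface of radius r = 41.7 mm and length L (r < R).
Enclosed charge per unit length: λ_enc = ρ·πr² = (1.20e-3)π(0.0417)² = 6.555×10^-6 C/m.
Applying ∮E·dA = Q_enc/ε₀ with the end caps contributing no flux:
E = |λ_enc|/(2πε₀r) = (6.555×10^-6)/(2π·8.85×10^-12·0.0417) = 2.83e6 N/C.

E = 2.83×10^6 N/C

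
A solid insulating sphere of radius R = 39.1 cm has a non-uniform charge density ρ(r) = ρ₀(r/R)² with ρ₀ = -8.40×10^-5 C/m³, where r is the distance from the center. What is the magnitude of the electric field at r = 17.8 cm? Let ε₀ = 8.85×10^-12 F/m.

|E| = 7.00×10^4 N/C

Take a concentric spherical Gaussian surface of radius r = 17.8 cm (r < R).
Q_enc = ∫₀^r ρ(r')·4πr'² dr' = (4πρ₀/R²) ∫₀^r r'^4 dr' = 4πρ₀ r^5/(5·R²) = -2.468×10^-7 C.
Gauss's law: E·4πr² = Q_enc/ε₀.
E = |Q_enc|/(4πε₀r²) = (2.468e-7)/(4π·8.85×10^-12·(0.178)²) = 7.00×10^4 N/C.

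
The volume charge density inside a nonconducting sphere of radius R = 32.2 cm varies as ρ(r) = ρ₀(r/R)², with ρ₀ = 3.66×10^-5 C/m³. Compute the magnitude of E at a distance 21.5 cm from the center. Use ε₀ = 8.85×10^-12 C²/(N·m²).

E = 7.93×10^4 N/C

Take a concentric spherical Gaussian surface of radius r = 21.5 cm (r < R).
Q_enc = ∫₀^r ρ(r')·4πr'² dr' = (4πρ₀/R²) ∫₀^r r'^4 dr' = 4πρ₀ r^5/(5·R²) = 4.076×10^-7 C.
Applying ∮E·dA = Q_enc/ε₀ with Φ = E(4πr²):
E = |Q_enc|/(4πε₀r²) = (4.076×10^-7)/(4π·8.85×10^-12·(0.215)²) = 7.93e4 N/C.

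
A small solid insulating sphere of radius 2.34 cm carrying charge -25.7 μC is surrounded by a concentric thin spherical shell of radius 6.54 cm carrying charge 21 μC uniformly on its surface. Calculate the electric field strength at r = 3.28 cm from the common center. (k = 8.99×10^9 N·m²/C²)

|E| ≈ 2.15×10^8 N/C

Use a concentric Gaussian sphere at r = 3.28 cm (between the bodies, 2.34 cm < r < 6.54 cm).
The shell at 6.54 cm lies outside the Gaussian surface, so Q_enc = -25.7 μC = -2.57e-5 C.
Since E is radial and uniform over the Gaussian sphere, Φ = E·4πr² = Q_enc/ε₀.
E = k|Q_enc|/r² = (8.99×10^9)(2.57×10^-5)/(0.0328)² = 2.15×10^8 N/C.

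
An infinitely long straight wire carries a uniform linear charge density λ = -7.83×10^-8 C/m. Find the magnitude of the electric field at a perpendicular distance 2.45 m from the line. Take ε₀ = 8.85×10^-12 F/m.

Take a coaxial cylindrical Gaussian surface of radius r = 2.45 m and length L.
Q_enc = λL, so λ_enc = -7.83e-8 C/m.
By Gauss's law (flux through the curved wall only), E·2πrL = λ_enc L/ε₀.
E = |λ_enc|/(2πε₀r) = (7.83×10^-8)/(2π·8.85×10^-12·2.45) = 575 N/C.

|E| = 575 N/C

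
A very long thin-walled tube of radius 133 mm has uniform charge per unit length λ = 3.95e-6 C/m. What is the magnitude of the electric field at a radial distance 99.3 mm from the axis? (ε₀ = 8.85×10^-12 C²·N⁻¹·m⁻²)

E = 0

Take a coaxial cylindrical Gaussian surface of radius r = 99.3 mm and length L (r < 133 mm, inside the shell).
No charge is enclosed, so Gauss's law gives E·2πrL = 0 ⇒ E = 0.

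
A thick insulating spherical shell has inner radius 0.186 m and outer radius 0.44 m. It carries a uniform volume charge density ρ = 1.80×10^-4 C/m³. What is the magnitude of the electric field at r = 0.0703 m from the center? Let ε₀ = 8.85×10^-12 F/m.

E = 0

Use a concentric Gaussian sphere at r = 0.0703 m (r < 0.186 m, inside the empty cavity).
No charge is enclosed, so by Gauss's law E·4πr² = 0 ⇒ E = 0.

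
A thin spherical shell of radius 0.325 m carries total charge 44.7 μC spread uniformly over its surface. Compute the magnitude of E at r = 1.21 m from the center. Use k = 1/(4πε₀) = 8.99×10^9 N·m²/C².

Symmetry ⇒ E = E(r) r̂. Gaussian sphere of radius r = 1.21 m (r > 0.325 m).
The entire shell is enclosed: Q_enc = 4.47e-5 C.
Applying ∮E·dA = Q_enc/ε₀ with Φ = E(4πr²):
E = k|Q_enc|/r² = (8.99×10^9)(4.47×10^-5)/(1.21)² = 2.74×10^5 N/C.

E ≈ 2.74×10^5 N/C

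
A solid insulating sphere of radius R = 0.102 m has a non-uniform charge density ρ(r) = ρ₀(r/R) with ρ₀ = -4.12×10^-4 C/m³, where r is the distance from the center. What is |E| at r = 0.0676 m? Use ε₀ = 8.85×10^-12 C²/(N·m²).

Take a concentric spherical Gaussian surface of radius r = 0.0676 m (r < R).
Q_enc = ∫₀^r ρ(r')·4πr'² dr' = (4πρ₀/R) ∫₀^r r'^3 dr' = 4πρ₀ r^4/(4·R) = -2.65×10^-7 C.
Since E is radial and uniform over the Gaussian sphere, Φ = E·4πr² = Q_enc/ε₀.
E = |Q_enc|/(4πε₀r²) = (2.65×10^-7)/(4π·8.85×10^-12·(0.0676)²) = 5.21×10^5 N/C.

5.21×10^5 N/C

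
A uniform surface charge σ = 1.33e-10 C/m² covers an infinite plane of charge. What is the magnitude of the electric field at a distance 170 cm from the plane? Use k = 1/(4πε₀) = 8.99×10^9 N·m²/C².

|E| ≈ 7.51 V/m

By planar symmetry E is perpendicular to the sheet and uniform; use a Gaussian pillbox with flat faces of area A on each side of the sheet.
Flux Φ = 2EA and Q_enc = σA, so 2EA = σA/ε₀ ⇒ E = |σ|/(2ε₀), independent of distance.
E = 2πk|σ| = 2π(8.99×10^9)(1.33×10^-10) = 7.51 N/C.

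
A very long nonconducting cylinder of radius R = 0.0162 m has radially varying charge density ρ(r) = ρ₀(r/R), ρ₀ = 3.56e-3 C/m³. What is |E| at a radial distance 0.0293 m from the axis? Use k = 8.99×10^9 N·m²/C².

E ≈ 1.20×10^6 V/m

By cylindrical symmetry E is radial; use a coaxial Gaussian cylinder of radius 0.0293 m and length L (r > R, full charge per length enclosed).
λ_enc = 2π ∫₀^R ρ₀(r'/R)^1 r' dr' = 2πρ₀R²/3 = 1.957×10^-6 C/m.
Gauss's law: E·2πrL = λ_enc L/ε₀.
E = 2k|λ_enc|/r = 2(8.99×10^9)(1.957×10^-6)/(0.0293) = 1.20e6 N/C.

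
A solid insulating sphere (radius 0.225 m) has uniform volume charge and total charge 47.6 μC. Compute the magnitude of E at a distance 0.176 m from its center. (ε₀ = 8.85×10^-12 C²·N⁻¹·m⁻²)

Take a concentric spherical Gaussian surface of radius r = 0.176 m (r < R).
Only the charge within r is enclosed: Q_enc = Q·(r/R)³ = (47.6 μC)·(0.176 m/0.225 m)³ = 2.278×10^-5 C.
Applying ∮E·dA = Q_enc/ε₀ with Φ = E(4πr²):
E = |Q_enc|/(4πε₀r²) = (2.278e-5)/(4π·8.85×10^-12·(0.176)²) = 6.61×10^6 N/C.

|E| ≈ 6.61×10^6 N/C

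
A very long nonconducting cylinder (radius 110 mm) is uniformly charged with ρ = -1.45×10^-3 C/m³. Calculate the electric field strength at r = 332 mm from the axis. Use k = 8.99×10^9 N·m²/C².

Choose a coaxial cylinder of radius r = 332 mm (arbitrary length L) as the Gaussian surface (r > 110 mm, full cross-section enclosed).
λ_enc = ρ·πR² = (-1.45×10^-3)π(0.11)² = -5.512e-5 C/m.
By Gauss's law (flux through the curved wall only), E·2πrL = λ_enc L/ε₀.
E = 2k|λ_enc|/r = 2(8.99×10^9)(5.512×10^-5)/(0.332) = 2.99×10^6 N/C.

|E| ≈ 2.99e6 V/m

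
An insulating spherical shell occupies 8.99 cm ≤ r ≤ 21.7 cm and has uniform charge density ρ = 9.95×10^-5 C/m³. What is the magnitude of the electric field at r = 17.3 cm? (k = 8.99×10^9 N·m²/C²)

5.57e5 N/C

Take a concentric spherical Gaussian surface of radius r = 17.3 cm (within the shell material, 8.99 cm < r < 21.7 cm).
Enclosed charge is the volume from a to r: Q_enc = (4π/3)ρ(r³ − a³) = 1.855×10^-6 C.
Since E is radial and uniform over the Gaussian sphere, Φ = E·4πr² = Q_enc/ε₀.
E = k|Q_enc|/r² = (8.99×10^9)(1.855×10^-6)/(0.173)² = 5.57e5 N/C.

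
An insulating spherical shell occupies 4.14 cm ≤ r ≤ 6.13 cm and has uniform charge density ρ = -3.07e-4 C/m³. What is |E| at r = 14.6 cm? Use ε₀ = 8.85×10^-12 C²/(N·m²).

By spherical symmetry E is radial; choose a Gaussian sphere of radius r = 14.6 cm (r > 6.13 cm, enclosing the whole shell).
Q_enc = ρ·(4π/3)(b³ − a³) = (-3.07×10^-4)·(4π/3)·((0.0613)³ − (0.0414)³) = -2.05e-7 C.
By Gauss's law, ∮E·dA = E·4πr² = Q_enc/ε₀.
E = |Q_enc|/(4πε₀r²) = (2.05e-7)/(4π·8.85×10^-12·(0.146)²) = 8.65×10^4 N/C.

|E| ≈ 8.65e4 N/C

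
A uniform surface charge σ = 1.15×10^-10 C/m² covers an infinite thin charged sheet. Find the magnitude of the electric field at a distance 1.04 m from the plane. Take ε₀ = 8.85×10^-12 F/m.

E = 6.5 N/C

The symmetry is planar: E is normal to the sheet and the same magnitude on both sides. Take a pillbox straddling the sheet with end-cap area A.
Only the two end caps contribute flux: Φ = 2EA. With Q_enc = σA, Gauss's law gives E = |σ|/(2ε₀).
E = |σ|/(2ε₀) = (1.15×10^-10)/(2·8.85×10^-12) = 6.5 N/C.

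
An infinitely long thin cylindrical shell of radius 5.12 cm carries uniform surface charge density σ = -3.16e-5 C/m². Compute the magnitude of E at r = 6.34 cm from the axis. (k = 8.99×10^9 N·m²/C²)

|E| ≈ 2.88×10^6 N/C

By cylindrical symmetry E is radial; use a coaxial Gaussian cylinder of radius 6.34 cm and length L (r > 5.12 cm).
The whole shell is enclosed: λ_enc = σ·2πR = (-3.16×10^-5)·2π·(0.0512) = -1.017e-5 C/m.
By Gauss's law (flux through the curved wall only), E·2πrL = λ_enc L/ε₀.
E = 2k|λ_enc|/r = 2(8.99×10^9)(1.017×10^-5)/(0.0634) = 2.88×10^6 N/C.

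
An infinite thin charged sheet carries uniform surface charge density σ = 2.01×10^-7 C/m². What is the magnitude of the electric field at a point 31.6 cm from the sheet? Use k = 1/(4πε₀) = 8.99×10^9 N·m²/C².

E = 1.14×10^4 V/m

By planar symmetry E is perpendicular to the sheet and uniform; use a Gaussian pillbox with flat faces of area A on each side of the sheet.
Only the two end caps contribute flux: Φ = 2EA. With Q_enc = σA, Gauss's law gives E = |σ|/(2ε₀).
E = 2πk|σ| = 2π(8.99×10^9)(2.01e-7) = 1.14e4 N/C.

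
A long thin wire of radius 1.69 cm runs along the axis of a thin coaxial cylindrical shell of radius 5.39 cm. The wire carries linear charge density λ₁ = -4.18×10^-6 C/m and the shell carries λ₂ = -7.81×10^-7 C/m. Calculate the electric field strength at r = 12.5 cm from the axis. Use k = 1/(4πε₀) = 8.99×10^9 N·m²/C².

Coaxial Gaussian cylinder, radius r = 12.5 cm, length L (r > 5.39 cm, enclosing both).
λ_enc = λ₁ + λ₂ = (-4.18×10^-6) + (-7.81e-7) = -4.961e-6 C/m.
By Gauss's law (flux through the curved wall only), E·2πrL = λ_enc L/ε₀.
E = 2k|λ_enc|/r = 2(8.99×10^9)(4.961e-6)/(0.125) = 7.14×10^5 N/C.

7.14e5 N/C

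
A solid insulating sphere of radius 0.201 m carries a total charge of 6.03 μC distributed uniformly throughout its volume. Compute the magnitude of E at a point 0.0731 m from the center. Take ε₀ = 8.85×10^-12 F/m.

E ≈ 4.88×10^5 N/C

By spherical symmetry E is radial; choose a Gaussian sphere of radius r = 0.0731 m (r < R).
Only the charge within r is enclosed: Q_enc = Q·(r/R)³ = (6.03 μC)·(0.0731 m/0.201 m)³ = 2.901×10^-7 C.
Gauss's law: E·4πr² = Q_enc/ε₀.
E = |Q_enc|/(4πε₀r²) = (2.901×10^-7)/(4π·8.85×10^-12·(0.0731)²) = 4.88×10^5 N/C.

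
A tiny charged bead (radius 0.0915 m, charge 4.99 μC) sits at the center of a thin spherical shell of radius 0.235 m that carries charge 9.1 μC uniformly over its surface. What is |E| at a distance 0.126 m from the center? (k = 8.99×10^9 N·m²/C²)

Take a concentric spherical Gaussian surface of radius r = 0.126 m (between the bodies, 0.0915 m < r < 0.235 m).
The shell at 0.235 m lies outside the Gaussian surface, so Q_enc = 4.99 μC = 4.99×10^-6 C.
By Gauss's law, ∮E·dA = E·4πr² = Q_enc/ε₀.
E = k|Q_enc|/r² = (8.99×10^9)(4.99×10^-6)/(0.126)² = 2.83e6 N/C.

|E| = 2.83e6 N/C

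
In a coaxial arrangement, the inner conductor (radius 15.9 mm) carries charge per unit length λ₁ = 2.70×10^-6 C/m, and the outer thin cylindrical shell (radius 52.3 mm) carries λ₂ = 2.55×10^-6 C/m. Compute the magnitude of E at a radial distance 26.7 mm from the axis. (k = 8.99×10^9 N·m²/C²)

E = 1.82e6 V/m

Choose a coaxial cylinder of radius r = 26.7 mm (arbitrary length L) as the Gaussian surface (between the conductors, 15.9 mm < r < 52.3 mm).
The shell at 52.3 mm lies outside the Gaussian surface, so λ_enc = λ₁ = 2.70×10^-6 C/m.
Since E is radial and uniform over the curved surface, Φ = E·2πrL = Q_enc/ε₀ = λ_enc L/ε₀.
E = 2k|λ_enc|/r = 2(8.99×10^9)(2.70×10^-6)/(0.0267) = 1.82×10^6 N/C.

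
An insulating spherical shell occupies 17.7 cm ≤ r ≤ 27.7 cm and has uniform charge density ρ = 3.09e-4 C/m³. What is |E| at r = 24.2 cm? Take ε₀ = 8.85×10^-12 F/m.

Take a concentric spherical Gaussian surface of radius r = 24.2 cm (within the shell material, 17.7 cm < r < 27.7 cm).
Enclosed charge is the volume from a to r: Q_enc = (4π/3)ρ(r³ − a³) = 1.117×10^-5 C.
Since E is radial and uniform over the Gaussian sphere, Φ = E·4πr² = Q_enc/ε₀.
E = |Q_enc|/(4πε₀r²) = (1.117×10^-5)/(4π·8.85×10^-12·(0.242)²) = 1.71e6 N/C.

|E| = 1.71×10^6 N/C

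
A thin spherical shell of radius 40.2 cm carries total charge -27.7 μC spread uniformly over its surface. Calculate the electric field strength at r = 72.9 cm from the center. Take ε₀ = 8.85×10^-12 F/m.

Take a concentric spherical Gaussian surface of radius r = 72.9 cm (r > 40.2 cm).
The entire shell is enclosed: Q_enc = -2.77×10^-5 C.
Since E is radial and uniform over the Gaussian sphere, Φ = E·4πr² = Q_enc/ε₀.
E = |Q_enc|/(4πε₀r²) = (2.77e-5)/(4π·8.85×10^-12·(0.729)²) = 4.69×10^5 N/C.

|E| ≈ 4.69×10^5 V/m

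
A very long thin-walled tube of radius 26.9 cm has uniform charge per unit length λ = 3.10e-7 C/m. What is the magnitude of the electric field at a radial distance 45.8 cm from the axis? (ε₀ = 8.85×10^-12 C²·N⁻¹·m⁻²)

|E| ≈ 1.22e4 N/C

By cylindrical symmetry E is radial; use a coaxial Gaussian cylinder of radius 45.8 cm and length L (r > 26.9 cm).
The full line charge is enclosed: λ_enc = 3.10×10^-7 C/m.
By Gauss's law (flux through the curved wall only), E·2πrL = λ_enc L/ε₀.
E = |λ_enc|/(2πε₀r) = (3.10×10^-7)/(2π·8.85×10^-12·0.458) = 1.22e4 N/C.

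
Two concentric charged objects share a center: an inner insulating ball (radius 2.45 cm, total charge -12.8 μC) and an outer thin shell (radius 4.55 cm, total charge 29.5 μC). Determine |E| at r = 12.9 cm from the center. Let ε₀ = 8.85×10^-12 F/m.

By spherical symmetry E is radial; choose a Gaussian sphere of radius r = 12.9 cm (r > 4.55 cm, enclosing both).
Q_enc = (-12.8 μC) + (29.5 μC) = 1.67×10^-5 C.
By Gauss's law, ∮E·dA = E·4πr² = Q_enc/ε₀.
E = |Q_enc|/(4πε₀r²) = (1.67e-5)/(4π·8.85×10^-12·(0.129)²) = 9.02×10^6 N/C.

9.02e6 V/m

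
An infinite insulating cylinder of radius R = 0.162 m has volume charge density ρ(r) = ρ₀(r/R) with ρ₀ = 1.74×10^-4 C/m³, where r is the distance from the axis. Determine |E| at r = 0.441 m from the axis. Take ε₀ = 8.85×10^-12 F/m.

|E| ≈ 3.90×10^5 N/C

Take a coaxial cylindrical Gaussian surface of radius r = 0.441 m and length L (r > R, full charge per length enclosed).
λ_enc = 2π ∫₀^R ρ₀(r'/R)^1 r' dr' = 2πρ₀R²/3 = 9.564e-6 C/m.
By Gauss's law (flux through the curved wall only), E·2πrL = λ_enc L/ε₀.
E = |λ_enc|/(2πε₀r) = (9.564e-6)/(2π·8.85×10^-12·0.441) = 3.90e5 N/C.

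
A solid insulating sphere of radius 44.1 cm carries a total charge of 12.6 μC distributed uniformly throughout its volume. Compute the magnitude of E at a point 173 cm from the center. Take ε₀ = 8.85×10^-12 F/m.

|E| ≈ 3.79×10^4 N/C

By spherical symmetry E is radial; choose a Gaussian sphere of radius r = 173 cm (r > R, so the entire charge is enclosed).
Q_enc = 12.6 μC = 1.26e-5 C.
Applying ∮E·dA = Q_enc/ε₀ with Φ = E(4πr²):
E = |Q_enc|/(4πε₀r²) = (1.26×10^-5)/(4π·8.85×10^-12·(1.73)²) = 3.79×10^4 N/C.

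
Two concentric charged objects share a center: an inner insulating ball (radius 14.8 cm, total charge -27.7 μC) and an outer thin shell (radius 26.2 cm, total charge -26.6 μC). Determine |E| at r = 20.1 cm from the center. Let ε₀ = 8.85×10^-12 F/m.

|E| = 6.17×10^6 V/m

Take a concentric spherical Gaussian surface of radius r = 20.1 cm (between the bodies, 14.8 cm < r < 26.2 cm).
The shell at 26.2 cm lies outside the Gaussian surface, so Q_enc = -27.7 μC = -2.77×10^-5 C.
Since E is radial and uniform over the Gaussian sphere, Φ = E·4πr² = Q_enc/ε₀.
E = |Q_enc|/(4πε₀r²) = (2.77×10^-5)/(4π·8.85×10^-12·(0.201)²) = 6.17×10^6 N/C.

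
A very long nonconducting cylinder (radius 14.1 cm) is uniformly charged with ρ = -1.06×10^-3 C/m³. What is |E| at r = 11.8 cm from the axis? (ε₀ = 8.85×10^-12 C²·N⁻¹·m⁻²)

|E| ≈ 7.07e6 N/C

By cylindrical symmetry E is radial; use a coaxial Gaussian cylinder of radius 11.8 cm and length L (r < R).
Charge inside radius r per length L is ρ·πr²·L, so λ_enc = ρπr² = -4.637×10^-5 C/m.
By Gauss's law (flux through the curved wall only), E·2πrL = λ_enc L/ε₀.
E = |λ_enc|/(2πε₀r) = (4.637×10^-5)/(2π·8.85×10^-12·0.118) = 7.07e6 N/C.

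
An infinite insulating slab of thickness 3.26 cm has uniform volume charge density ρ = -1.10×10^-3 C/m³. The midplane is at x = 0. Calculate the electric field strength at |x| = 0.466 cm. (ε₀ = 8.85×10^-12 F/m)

5.79×10^5 N/C

By symmetry E is perpendicular to the slab. A Gaussian pillbox from −0.466 cm to +0.466 cm (face area A) lies entirely within the slab.
Q_enc = ρ·(2x)·A and flux = 2EA, so 2EA = 2ρxA/ε₀ ⇒ E = |ρ|x/ε₀.
E = (1.10×10^-3)(0.00466)/(8.85×10^-12) = 5.79e5 N/C.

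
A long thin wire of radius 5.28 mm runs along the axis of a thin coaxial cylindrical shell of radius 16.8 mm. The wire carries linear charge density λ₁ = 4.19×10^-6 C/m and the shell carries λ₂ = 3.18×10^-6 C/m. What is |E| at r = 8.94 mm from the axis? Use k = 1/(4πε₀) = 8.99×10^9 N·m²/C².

Choose a coaxial cylinder of radius r = 8.94 mm (arbitrary length L) as the Gaussian surface (between the conductors, 5.28 mm < r < 16.8 mm).
Only the inner wire is enclosed; the outer shell contributes nothing inside itself. λ_enc = λ₁ = 4.19e-6 C/m.
By Gauss's law (flux through the curved wall only), E·2πrL = λ_enc L/ε₀.
E = 2k|λ_enc|/r = 2(8.99×10^9)(4.19×10^-6)/(0.00894) = 8.43×10^6 N/C.

8.43×10^6 N/C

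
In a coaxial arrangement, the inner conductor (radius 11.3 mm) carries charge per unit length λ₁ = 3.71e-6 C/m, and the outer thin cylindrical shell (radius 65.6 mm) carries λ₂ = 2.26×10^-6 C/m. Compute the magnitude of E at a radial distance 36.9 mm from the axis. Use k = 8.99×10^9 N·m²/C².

|E| ≈ 1.81×10^6 N/C

Choose a coaxial cylinder of radius r = 36.9 mm (arbitrary length L) as the Gaussian surface (between the conductors, 11.3 mm < r < 65.6 mm).
Only the inner wire is enclosed; the outer shell contributes nothing inside itself. λ_enc = λ₁ = 3.71e-6 C/m.
Applying ∮E·dA = Q_enc/ε₀ with the end caps contributing no flux:
E = 2k|λ_enc|/r = 2(8.99×10^9)(3.71e-6)/(0.0369) = 1.81×10^6 N/C.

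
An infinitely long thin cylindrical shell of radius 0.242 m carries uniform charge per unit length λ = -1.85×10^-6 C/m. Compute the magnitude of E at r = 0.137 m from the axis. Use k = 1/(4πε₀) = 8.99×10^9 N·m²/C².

Take a coaxial cylindrical Gaussian surface of radius r = 0.137 m and length L (r < 0.242 m, inside the shell).
No charge is enclosed, so Gauss's law gives E·2πrL = 0 ⇒ E = 0.

E = 0 (no enclosed charge)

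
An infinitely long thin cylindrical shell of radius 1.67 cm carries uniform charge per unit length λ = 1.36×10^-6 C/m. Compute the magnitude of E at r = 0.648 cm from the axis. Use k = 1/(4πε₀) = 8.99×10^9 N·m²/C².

E = 0

Choose a coaxial cylinder of radius r = 0.648 cm (arbitrary length L) as the Gaussian surface (r < 1.67 cm, inside the shell).
No charge is enclosed, so Gauss's law gives E·2πrL = 0 ⇒ E = 0.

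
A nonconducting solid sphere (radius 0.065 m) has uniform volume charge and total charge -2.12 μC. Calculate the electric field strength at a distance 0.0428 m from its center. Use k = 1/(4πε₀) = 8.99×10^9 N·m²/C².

E = 2.97×10^6 V/m

Use a concentric Gaussian sphere at r = 0.0428 m (r < R).
For a uniform sphere the enclosed fraction is (r/R)³, so Q_enc = (-2.12 μC)(0.0428/0.065)³ = -6.052×10^-7 C.
Gauss's law: E·4πr² = Q_enc/ε₀.
E = k|Q_enc|/r² = (8.99×10^9)(6.052e-7)/(0.0428)² = 2.97×10^6 N/C.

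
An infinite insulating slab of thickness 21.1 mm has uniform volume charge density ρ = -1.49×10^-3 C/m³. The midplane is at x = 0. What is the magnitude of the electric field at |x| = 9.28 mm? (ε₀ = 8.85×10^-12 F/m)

By symmetry E is perpendicular to the slab. A Gaussian pillbox from −9.28 mm to +9.28 mm (face area A) lies entirely within the slab.
Q_enc = ρ·(2x)·A and flux = 2EA, so 2EA = 2ρxA/ε₀ ⇒ E = |ρ|x/ε₀.
E = (1.49×10^-3)(0.00928)/(8.85×10^-12) = 1.56×10^6 N/C.

|E| = 1.56e6 V/m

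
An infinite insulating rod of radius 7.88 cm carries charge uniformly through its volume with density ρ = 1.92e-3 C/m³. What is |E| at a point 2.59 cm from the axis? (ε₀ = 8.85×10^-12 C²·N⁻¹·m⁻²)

E = 2.81e6 N/C

By cylindrical symmetry E is radial; use a coaxial Gaussian cylinder of radius 2.59 cm and length L (r < R).
Enclosed charge per unit length: λ_enc = ρ·πr² = (1.92e-3)π(0.0259)² = 4.046×10^-6 C/m.
Since E is radial and uniform over the curved surface, Φ = E·2πrL = Q_enc/ε₀ = λ_enc L/ε₀.
E = |λ_enc|/(2πε₀r) = (4.046×10^-6)/(2π·8.85×10^-12·0.0259) = 2.81×10^6 N/C.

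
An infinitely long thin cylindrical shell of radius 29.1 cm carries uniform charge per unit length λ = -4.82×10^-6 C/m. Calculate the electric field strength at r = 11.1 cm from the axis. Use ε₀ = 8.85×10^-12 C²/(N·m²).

Take a coaxial cylindrical Gaussian surface of radius r = 11.1 cm and length L (r < 29.1 cm, inside the shell).
No charge is enclosed, so Gauss's law gives E·2πrL = 0 ⇒ E = 0.

|E| = 0 N/C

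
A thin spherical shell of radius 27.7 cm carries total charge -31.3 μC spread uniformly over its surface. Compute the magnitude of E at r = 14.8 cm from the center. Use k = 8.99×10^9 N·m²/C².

E = 0 (no enclosed charge)

Take a concentric spherical Gaussian surface of radius r = 14.8 cm (inside the shell, r < 27.7 cm).
All the charge is outside the Gaussian surface: Q_enc = 0, hence E = 0 everywhere inside the shell.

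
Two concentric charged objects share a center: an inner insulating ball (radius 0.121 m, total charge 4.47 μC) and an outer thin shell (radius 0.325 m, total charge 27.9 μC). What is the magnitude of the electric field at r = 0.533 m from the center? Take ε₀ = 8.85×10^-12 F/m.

1.02e6 N/C

Symmetry ⇒ E = E(r) r̂. Gaussian sphere of radius r = 0.533 m (r > 0.325 m, enclosing both).
Q_enc = (4.47 μC) + (27.9 μC) = 3.237×10^-5 C.
By Gauss's law, ∮E·dA = E·4πr² = Q_enc/ε₀.
E = |Q_enc|/(4πε₀r²) = (3.237×10^-5)/(4π·8.85×10^-12·(0.533)²) = 1.02e6 N/C.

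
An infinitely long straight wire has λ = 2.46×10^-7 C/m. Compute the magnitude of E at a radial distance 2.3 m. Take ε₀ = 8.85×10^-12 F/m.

E = 1.92e3 V/m

Choose a coaxial cylinder of radius r = 2.3 m (arbitrary length L) as the Gaussian surface.
Q_enc = λL, so λ_enc = 2.46×10^-7 C/m.
Gauss's law: E·2πrL = λ_enc L/ε₀.
E = |λ_enc|/(2πε₀r) = (2.46×10^-7)/(2π·8.85×10^-12·2.3) = 1.92e3 N/C.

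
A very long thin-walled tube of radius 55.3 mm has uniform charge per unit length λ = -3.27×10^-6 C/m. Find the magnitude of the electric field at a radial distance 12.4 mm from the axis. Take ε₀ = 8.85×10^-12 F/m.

E = 0 (no enclosed charge)

Choose a coaxial cylinder of radius r = 12.4 mm (arbitrary length L) as the Gaussian surface (r < 55.3 mm, inside the shell).
All the surface charge lies outside this cylinder: Q_enc = 0, hence E = 0.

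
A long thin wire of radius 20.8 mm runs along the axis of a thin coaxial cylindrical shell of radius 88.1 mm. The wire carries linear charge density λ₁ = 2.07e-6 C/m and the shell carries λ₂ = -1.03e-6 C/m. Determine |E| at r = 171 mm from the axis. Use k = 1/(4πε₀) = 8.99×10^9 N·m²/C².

|E| ≈ 1.09×10^5 N/C

By cylindrical symmetry E is radial; use a coaxial Gaussian cylinder of radius 171 mm and length L (r > 88.1 mm, enclosing both).
λ_enc = λ₁ + λ₂ = (2.07×10^-6) + (-1.03×10^-6) = 1.04e-6 C/m.
Applying ∮E·dA = Q_enc/ε₀ with the end caps contributing no flux:
E = 2k|λ_enc|/r = 2(8.99×10^9)(1.04e-6)/(0.171) = 1.09×10^5 N/C.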